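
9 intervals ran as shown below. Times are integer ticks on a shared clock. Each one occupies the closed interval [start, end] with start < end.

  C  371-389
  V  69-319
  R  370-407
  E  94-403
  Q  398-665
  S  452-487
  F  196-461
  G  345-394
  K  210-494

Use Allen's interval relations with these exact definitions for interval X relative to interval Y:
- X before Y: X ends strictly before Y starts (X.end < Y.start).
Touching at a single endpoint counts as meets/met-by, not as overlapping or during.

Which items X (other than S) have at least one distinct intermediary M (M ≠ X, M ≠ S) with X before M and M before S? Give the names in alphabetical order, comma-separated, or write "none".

V

Target S = [452, 487].
Intermediaries M with M before S: C, E, G, R, V.
Via C — items with X before C: V.
Via E — items with X before E: none.
Via G — items with X before G: V.
Via R — items with X before R: V.
Via V — items with X before V: none.
Union: V.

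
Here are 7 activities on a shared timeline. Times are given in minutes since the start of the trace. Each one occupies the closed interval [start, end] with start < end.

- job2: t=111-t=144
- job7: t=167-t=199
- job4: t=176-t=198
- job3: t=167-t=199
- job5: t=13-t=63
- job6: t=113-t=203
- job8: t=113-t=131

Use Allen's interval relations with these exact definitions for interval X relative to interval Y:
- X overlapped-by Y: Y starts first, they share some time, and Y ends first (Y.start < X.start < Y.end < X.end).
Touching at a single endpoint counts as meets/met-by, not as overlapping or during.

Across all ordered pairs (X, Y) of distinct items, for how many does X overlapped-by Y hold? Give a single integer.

Checking all 42 ordered pairs for relation 'overlapped-by'; matching pairs in alphabetical order:
(job6, job2): job6 overlapped-by job2 ✓
Count: 1.

1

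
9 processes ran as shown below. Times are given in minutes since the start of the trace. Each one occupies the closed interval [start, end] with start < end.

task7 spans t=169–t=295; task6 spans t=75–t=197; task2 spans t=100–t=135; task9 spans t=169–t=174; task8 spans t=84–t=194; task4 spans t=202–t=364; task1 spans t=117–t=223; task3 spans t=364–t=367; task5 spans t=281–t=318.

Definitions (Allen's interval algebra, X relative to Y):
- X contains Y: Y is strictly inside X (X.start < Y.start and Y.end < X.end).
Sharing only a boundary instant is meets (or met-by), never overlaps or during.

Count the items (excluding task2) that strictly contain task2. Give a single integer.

Target task2 = [t=100, t=135].
task1 [t=117, t=223] → overlapped-by → no.
task3 [t=364, t=367] → after → no.
task4 [t=202, t=364] → after → no.
task5 [t=281, t=318] → after → no.
task6 [t=75, t=197] → contains → counts.
task7 [t=169, t=295] → after → no.
task8 [t=84, t=194] → contains → counts.
task9 [t=169, t=174] → after → no.
Total: 2.

2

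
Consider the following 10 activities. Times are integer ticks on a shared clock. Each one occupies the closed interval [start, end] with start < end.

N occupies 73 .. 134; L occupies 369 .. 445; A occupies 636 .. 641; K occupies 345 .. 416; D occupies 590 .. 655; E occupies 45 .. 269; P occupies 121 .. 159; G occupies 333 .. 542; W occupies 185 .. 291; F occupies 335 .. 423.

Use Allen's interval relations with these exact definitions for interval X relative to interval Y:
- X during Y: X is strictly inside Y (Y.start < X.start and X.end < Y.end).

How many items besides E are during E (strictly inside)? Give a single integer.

2

Target E = [45, 269].
A [636, 641] → after → no.
D [590, 655] → after → no.
F [335, 423] → after → no.
G [333, 542] → after → no.
K [345, 416] → after → no.
L [369, 445] → after → no.
N [73, 134] → during → counts.
P [121, 159] → during → counts.
W [185, 291] → overlapped-by → no.
Total: 2.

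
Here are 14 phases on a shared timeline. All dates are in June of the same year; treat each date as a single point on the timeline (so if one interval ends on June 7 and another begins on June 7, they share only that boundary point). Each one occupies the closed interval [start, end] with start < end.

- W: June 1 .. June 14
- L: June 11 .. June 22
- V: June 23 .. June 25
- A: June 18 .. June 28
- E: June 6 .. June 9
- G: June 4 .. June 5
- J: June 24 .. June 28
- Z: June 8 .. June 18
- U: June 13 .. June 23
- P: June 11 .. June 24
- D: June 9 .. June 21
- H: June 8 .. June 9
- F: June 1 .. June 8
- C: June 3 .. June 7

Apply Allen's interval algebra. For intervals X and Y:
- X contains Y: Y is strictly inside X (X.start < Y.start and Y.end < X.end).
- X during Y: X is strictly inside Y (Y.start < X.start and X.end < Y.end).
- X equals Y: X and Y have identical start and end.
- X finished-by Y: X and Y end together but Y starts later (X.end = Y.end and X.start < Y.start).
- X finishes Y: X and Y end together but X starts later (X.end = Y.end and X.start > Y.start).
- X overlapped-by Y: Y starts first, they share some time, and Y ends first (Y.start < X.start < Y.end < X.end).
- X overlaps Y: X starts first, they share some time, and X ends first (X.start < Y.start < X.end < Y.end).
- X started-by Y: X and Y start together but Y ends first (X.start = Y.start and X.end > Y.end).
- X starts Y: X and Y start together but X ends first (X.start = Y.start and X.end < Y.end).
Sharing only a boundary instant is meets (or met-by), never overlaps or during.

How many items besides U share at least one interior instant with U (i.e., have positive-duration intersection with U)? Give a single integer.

Target U = [June 13, June 23].
A [June 18, June 28] → overlapped-by → counts.
C [June 3, June 7] → before → no.
D [June 9, June 21] → overlaps → counts.
E [June 6, June 9] → before → no.
F [June 1, June 8] → before → no.
G [June 4, June 5] → before → no.
H [June 8, June 9] → before → no.
J [June 24, June 28] → after → no.
L [June 11, June 22] → overlaps → counts.
P [June 11, June 24] → contains → counts.
V [June 23, June 25] → met-by → no.
W [June 1, June 14] → overlaps → counts.
Z [June 8, June 18] → overlaps → counts.
Total: 6.

6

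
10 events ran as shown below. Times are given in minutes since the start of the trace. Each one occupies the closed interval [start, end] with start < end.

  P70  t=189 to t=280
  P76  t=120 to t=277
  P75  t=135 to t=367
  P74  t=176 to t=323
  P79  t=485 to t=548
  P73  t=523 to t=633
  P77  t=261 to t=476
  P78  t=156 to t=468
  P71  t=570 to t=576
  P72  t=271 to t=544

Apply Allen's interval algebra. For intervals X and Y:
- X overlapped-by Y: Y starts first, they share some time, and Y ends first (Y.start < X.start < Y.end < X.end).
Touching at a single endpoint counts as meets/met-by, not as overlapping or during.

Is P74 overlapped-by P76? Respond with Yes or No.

Yes

P74 = [t=176, t=323], P76 = [t=120, t=277].
Actual relation of P74 to P76: overlapped-by.
Asked whether 'overlapped-by' holds → Yes.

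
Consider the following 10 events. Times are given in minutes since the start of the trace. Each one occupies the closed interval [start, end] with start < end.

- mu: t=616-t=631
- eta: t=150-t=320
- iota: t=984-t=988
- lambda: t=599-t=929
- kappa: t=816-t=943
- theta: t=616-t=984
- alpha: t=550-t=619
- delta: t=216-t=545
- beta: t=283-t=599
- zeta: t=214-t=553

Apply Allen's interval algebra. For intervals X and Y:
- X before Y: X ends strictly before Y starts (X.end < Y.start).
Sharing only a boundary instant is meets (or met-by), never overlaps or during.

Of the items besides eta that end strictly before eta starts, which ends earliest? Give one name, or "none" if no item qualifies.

none

Target eta = [t=150, t=320].
alpha [t=550, t=619] → after → excluded.
beta [t=283, t=599] → overlapped-by → excluded.
delta [t=216, t=545] → overlapped-by → excluded.
iota [t=984, t=988] → after → excluded.
kappa [t=816, t=943] → after → excluded.
lambda [t=599, t=929] → after → excluded.
mu [t=616, t=631] → after → excluded.
theta [t=616, t=984] → after → excluded.
zeta [t=214, t=553] → overlapped-by → excluded.
No candidates → none.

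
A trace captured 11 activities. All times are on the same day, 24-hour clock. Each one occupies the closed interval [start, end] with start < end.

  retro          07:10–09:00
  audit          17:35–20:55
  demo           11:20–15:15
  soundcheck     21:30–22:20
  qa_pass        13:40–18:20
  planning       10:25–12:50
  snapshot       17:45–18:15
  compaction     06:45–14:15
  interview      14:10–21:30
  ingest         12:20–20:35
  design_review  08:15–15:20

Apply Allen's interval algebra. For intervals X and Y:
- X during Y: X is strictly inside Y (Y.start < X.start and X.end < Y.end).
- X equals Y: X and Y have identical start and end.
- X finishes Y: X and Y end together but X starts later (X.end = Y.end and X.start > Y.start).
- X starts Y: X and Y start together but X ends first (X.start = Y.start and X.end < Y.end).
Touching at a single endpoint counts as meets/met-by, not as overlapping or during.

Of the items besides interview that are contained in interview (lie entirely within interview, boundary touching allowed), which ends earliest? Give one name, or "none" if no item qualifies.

snapshot

Target interview = [14:10, 21:30].
audit [17:35, 20:55] → during → candidate.
compaction [06:45, 14:15] → overlaps → excluded.
demo [11:20, 15:15] → overlaps → excluded.
design_review [08:15, 15:20] → overlaps → excluded.
ingest [12:20, 20:35] → overlaps → excluded.
planning [10:25, 12:50] → before → excluded.
qa_pass [13:40, 18:20] → overlaps → excluded.
retro [07:10, 09:00] → before → excluded.
snapshot [17:45, 18:15] → during → candidate.
soundcheck [21:30, 22:20] → met-by → excluded.
Among candidates, earliest end is 18:15 → snapshot.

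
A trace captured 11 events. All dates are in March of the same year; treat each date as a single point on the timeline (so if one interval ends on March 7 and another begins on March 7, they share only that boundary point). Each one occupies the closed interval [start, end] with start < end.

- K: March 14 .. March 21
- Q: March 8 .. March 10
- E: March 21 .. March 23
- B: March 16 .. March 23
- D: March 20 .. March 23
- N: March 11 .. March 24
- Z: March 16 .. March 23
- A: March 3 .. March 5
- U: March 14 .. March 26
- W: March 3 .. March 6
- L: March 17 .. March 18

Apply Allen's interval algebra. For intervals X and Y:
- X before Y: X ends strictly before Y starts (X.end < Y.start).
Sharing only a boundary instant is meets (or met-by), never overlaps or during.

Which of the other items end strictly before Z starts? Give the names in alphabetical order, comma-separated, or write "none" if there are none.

A, Q, W

Target Z = [March 16, March 23].
A [March 3, March 5] → before → yes.
B [March 16, March 23] → equals → no.
D [March 20, March 23] → finishes → no.
E [March 21, March 23] → finishes → no.
K [March 14, March 21] → overlaps → no.
L [March 17, March 18] → during → no.
N [March 11, March 24] → contains → no.
Q [March 8, March 10] → before → yes.
U [March 14, March 26] → contains → no.
W [March 3, March 6] → before → yes.
Result: A, Q, W.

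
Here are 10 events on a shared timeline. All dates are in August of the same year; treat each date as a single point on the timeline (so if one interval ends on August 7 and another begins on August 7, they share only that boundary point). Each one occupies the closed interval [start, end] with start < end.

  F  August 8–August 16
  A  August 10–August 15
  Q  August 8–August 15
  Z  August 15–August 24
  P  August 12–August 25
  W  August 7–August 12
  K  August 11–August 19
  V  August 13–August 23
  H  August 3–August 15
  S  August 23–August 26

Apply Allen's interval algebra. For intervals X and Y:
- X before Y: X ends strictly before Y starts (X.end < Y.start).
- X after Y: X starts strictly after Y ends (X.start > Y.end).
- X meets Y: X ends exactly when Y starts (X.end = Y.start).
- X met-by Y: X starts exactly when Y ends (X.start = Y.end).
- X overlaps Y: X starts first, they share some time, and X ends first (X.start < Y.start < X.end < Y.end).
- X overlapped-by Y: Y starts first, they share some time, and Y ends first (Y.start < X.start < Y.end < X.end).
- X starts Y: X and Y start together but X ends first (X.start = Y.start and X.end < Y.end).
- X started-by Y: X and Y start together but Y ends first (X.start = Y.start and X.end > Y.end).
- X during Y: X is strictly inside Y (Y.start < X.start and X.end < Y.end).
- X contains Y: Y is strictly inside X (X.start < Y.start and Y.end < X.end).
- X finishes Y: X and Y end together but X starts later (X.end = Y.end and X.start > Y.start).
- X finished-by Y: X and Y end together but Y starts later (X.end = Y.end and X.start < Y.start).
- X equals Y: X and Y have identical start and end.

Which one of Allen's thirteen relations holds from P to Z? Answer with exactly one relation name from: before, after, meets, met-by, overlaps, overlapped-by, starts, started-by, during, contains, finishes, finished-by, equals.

contains

P = [August 12, August 25]; Z = [August 15, August 24].
Compare endpoints: P.start < Z.start, P.start < Z.end, P.end > Z.start, P.end > Z.end.
That pattern is 'contains'.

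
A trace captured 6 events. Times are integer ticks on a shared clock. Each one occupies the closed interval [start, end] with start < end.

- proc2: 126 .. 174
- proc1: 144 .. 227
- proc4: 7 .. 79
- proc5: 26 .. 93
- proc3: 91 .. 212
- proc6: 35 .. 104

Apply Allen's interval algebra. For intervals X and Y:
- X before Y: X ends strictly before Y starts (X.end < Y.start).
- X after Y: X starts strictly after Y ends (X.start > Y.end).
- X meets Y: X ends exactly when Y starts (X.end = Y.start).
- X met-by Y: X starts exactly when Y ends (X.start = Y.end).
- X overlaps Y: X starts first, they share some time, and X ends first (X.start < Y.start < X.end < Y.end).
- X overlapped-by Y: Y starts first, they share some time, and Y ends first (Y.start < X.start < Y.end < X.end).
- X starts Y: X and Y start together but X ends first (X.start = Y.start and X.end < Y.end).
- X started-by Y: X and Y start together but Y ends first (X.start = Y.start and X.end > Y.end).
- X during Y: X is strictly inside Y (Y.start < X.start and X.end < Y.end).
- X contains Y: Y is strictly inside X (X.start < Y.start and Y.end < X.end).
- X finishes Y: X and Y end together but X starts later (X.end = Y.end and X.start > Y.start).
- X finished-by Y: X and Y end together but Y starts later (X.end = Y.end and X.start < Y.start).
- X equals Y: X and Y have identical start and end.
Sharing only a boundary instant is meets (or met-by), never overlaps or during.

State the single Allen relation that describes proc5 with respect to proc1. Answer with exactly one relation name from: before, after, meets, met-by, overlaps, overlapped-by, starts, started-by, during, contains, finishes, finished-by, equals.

proc5 = [26, 93]; proc1 = [144, 227].
Compare endpoints: proc5.start < proc1.start, proc5.start < proc1.end, proc5.end < proc1.start, proc5.end < proc1.end.
That pattern is 'before'.

before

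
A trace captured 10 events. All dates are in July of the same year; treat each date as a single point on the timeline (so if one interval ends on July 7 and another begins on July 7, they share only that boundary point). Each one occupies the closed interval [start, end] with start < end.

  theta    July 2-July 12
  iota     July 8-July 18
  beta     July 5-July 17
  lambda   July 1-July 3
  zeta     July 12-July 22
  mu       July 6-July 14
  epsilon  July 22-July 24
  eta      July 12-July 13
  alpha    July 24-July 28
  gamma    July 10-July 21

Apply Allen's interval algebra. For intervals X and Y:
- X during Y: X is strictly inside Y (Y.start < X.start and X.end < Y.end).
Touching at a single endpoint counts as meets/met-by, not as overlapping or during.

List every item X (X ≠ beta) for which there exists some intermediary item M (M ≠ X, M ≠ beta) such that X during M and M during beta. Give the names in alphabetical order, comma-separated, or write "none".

eta

Target beta = [July 5, July 17].
Intermediaries M with M during beta: eta, mu.
Via eta — items with X during eta: none.
Via mu — items with X during mu: eta.
Union: eta.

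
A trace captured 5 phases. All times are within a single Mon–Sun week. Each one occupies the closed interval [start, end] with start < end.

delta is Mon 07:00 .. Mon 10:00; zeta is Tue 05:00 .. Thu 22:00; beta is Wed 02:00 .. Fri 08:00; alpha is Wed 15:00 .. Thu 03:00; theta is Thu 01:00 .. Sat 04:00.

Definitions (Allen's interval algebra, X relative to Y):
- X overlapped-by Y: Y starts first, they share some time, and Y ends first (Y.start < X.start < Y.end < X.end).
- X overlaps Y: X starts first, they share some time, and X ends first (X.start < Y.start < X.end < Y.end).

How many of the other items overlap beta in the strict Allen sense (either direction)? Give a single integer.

Target beta = [Wed 02:00, Fri 08:00].
alpha [Wed 15:00, Thu 03:00] → during → no.
delta [Mon 07:00, Mon 10:00] → before → no.
theta [Thu 01:00, Sat 04:00] → overlapped-by → counts.
zeta [Tue 05:00, Thu 22:00] → overlaps → counts.
Total: 2.

2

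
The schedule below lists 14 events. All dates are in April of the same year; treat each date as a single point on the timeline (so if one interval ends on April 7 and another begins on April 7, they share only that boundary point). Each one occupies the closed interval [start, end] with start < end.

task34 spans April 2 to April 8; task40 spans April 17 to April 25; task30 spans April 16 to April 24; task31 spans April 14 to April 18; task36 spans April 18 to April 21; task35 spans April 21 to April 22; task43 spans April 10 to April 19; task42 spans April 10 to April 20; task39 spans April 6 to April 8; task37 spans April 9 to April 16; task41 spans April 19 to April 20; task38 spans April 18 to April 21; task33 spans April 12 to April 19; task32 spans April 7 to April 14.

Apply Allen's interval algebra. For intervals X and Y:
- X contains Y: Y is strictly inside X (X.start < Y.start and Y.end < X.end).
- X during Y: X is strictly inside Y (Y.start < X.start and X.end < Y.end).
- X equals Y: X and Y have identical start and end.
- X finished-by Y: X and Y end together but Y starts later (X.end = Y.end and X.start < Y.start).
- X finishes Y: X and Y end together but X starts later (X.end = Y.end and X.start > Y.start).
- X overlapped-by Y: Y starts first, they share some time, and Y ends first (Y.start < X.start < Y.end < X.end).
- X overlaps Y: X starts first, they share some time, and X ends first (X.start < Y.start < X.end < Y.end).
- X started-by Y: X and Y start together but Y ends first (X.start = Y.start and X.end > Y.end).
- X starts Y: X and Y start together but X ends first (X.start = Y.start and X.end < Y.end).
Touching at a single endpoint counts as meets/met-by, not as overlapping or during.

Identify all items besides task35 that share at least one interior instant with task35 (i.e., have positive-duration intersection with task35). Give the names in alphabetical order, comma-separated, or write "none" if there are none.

task30, task40

Target task35 = [April 21, April 22].
task30 [April 16, April 24] → contains → yes.
task31 [April 14, April 18] → before → no.
task32 [April 7, April 14] → before → no.
task33 [April 12, April 19] → before → no.
task34 [April 2, April 8] → before → no.
task36 [April 18, April 21] → meets → no.
task37 [April 9, April 16] → before → no.
task38 [April 18, April 21] → meets → no.
task39 [April 6, April 8] → before → no.
task40 [April 17, April 25] → contains → yes.
task41 [April 19, April 20] → before → no.
task42 [April 10, April 20] → before → no.
task43 [April 10, April 19] → before → no.
Result: task30, task40.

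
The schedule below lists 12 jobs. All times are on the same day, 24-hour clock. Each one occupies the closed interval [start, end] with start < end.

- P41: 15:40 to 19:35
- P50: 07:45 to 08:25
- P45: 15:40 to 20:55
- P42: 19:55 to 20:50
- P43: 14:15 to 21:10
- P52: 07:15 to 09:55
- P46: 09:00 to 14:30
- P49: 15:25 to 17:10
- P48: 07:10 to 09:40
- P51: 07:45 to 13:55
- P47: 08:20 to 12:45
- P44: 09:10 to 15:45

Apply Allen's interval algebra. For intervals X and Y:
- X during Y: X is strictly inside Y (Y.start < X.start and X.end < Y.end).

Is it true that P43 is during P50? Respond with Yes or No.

No

P43 = [14:15, 21:10], P50 = [07:45, 08:25].
Actual relation of P43 to P50: after.
Asked whether 'during' holds → No.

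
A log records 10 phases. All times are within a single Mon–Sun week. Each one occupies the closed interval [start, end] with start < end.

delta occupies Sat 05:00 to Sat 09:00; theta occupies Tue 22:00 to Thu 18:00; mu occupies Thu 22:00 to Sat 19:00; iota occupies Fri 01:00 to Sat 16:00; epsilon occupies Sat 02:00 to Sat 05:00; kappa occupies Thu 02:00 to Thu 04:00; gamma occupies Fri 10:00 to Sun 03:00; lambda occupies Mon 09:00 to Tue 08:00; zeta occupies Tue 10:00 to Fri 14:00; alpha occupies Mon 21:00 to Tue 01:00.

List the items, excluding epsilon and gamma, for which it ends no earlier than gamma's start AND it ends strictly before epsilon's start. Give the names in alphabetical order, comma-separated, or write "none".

Conditions: its end is no earlier than gamma's start (X.end >= Fri 10:00) AND its end is strictly before epsilon's start (X.end < Sat 02:00).
alpha: end Tue 01:00 >= Fri 10:00? ✗; end Tue 01:00 < Sat 02:00? ✓ → no.
delta: end Sat 09:00 >= Fri 10:00? ✓; end Sat 09:00 < Sat 02:00? ✗ → no.
iota: end Sat 16:00 >= Fri 10:00? ✓; end Sat 16:00 < Sat 02:00? ✗ → no.
kappa: end Thu 04:00 >= Fri 10:00? ✗; end Thu 04:00 < Sat 02:00? ✓ → no.
lambda: end Tue 08:00 >= Fri 10:00? ✗; end Tue 08:00 < Sat 02:00? ✓ → no.
mu: end Sat 19:00 >= Fri 10:00? ✓; end Sat 19:00 < Sat 02:00? ✗ → no.
theta: end Thu 18:00 >= Fri 10:00? ✗; end Thu 18:00 < Sat 02:00? ✓ → no.
zeta: end Fri 14:00 >= Fri 10:00? ✓; end Fri 14:00 < Sat 02:00? ✓ → yes.
Result: zeta.

zeta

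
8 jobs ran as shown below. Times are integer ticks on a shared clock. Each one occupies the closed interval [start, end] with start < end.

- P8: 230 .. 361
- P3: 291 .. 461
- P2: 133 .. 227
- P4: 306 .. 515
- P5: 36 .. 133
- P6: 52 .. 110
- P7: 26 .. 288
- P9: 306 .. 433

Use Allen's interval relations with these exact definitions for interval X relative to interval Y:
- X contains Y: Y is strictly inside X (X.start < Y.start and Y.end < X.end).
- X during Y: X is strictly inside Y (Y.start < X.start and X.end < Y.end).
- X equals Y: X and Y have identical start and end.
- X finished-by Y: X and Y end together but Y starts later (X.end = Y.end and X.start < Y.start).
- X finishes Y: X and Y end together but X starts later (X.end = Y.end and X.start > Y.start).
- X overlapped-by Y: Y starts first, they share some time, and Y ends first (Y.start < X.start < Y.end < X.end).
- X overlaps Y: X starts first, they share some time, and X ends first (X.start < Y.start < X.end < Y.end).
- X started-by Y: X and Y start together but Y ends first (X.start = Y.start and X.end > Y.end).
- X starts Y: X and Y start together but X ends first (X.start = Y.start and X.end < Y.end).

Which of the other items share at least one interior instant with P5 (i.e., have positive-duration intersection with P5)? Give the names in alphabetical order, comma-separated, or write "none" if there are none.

P6, P7

Target P5 = [36, 133].
P2 [133, 227] → met-by → no.
P3 [291, 461] → after → no.
P4 [306, 515] → after → no.
P6 [52, 110] → during → yes.
P7 [26, 288] → contains → yes.
P8 [230, 361] → after → no.
P9 [306, 433] → after → no.
Result: P6, P7.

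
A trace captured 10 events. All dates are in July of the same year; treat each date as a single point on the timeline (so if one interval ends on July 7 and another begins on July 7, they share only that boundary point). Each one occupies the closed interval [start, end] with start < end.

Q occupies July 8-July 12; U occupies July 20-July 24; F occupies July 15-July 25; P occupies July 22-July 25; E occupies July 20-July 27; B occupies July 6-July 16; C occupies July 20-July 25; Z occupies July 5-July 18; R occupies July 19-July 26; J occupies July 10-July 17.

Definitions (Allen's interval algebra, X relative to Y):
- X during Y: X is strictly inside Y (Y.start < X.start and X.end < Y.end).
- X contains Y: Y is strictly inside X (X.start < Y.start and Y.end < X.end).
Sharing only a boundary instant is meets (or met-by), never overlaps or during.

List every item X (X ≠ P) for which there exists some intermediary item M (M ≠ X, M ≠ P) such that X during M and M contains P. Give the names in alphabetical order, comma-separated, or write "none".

C, U

Target P = [July 22, July 25].
Intermediaries M with M contains P: E, R.
Via E — items with X during E: none.
Via R — items with X during R: C, U.
Union: C, U.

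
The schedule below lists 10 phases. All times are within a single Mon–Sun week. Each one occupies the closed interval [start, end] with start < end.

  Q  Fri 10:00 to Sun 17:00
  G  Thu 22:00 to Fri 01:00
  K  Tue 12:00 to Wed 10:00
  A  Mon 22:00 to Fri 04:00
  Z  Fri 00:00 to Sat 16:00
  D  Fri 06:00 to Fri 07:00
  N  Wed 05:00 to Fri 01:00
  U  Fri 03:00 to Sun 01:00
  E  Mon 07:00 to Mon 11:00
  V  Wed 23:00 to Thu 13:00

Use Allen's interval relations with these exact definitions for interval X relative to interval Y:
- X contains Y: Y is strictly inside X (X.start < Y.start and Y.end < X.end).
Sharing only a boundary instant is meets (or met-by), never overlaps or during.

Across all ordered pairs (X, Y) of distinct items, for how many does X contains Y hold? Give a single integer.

7

Checking all 90 ordered pairs for relation 'contains'; matching pairs in alphabetical order:
(A, G): A contains G ✓
(A, K): A contains K ✓
(A, N): A contains N ✓
(A, V): A contains V ✓
(N, V): N contains V ✓
(U, D): U contains D ✓
(Z, D): Z contains D ✓
Count: 7.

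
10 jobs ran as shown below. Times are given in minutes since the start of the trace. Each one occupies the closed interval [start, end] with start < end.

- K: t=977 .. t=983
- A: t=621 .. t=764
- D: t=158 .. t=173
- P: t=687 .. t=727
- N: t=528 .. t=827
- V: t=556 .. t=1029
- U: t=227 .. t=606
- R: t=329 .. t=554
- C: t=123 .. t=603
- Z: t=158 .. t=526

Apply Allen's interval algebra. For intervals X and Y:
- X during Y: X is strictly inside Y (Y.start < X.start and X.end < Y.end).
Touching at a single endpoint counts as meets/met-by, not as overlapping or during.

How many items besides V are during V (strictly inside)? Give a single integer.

Target V = [t=556, t=1029].
A [t=621, t=764] → during → counts.
C [t=123, t=603] → overlaps → no.
D [t=158, t=173] → before → no.
K [t=977, t=983] → during → counts.
N [t=528, t=827] → overlaps → no.
P [t=687, t=727] → during → counts.
R [t=329, t=554] → before → no.
U [t=227, t=606] → overlaps → no.
Z [t=158, t=526] → before → no.
Total: 3.

3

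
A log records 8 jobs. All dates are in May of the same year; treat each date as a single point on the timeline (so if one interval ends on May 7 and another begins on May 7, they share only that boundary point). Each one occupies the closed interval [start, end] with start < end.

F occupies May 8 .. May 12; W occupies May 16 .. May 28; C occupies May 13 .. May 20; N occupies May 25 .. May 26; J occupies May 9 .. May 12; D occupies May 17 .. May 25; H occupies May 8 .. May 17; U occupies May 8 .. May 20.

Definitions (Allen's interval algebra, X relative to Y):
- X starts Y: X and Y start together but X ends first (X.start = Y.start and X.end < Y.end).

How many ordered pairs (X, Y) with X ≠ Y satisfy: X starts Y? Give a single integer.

Checking all 56 ordered pairs for relation 'starts'; matching pairs in alphabetical order:
(F, H): F starts H ✓
(F, U): F starts U ✓
(H, U): H starts U ✓
Count: 3.

3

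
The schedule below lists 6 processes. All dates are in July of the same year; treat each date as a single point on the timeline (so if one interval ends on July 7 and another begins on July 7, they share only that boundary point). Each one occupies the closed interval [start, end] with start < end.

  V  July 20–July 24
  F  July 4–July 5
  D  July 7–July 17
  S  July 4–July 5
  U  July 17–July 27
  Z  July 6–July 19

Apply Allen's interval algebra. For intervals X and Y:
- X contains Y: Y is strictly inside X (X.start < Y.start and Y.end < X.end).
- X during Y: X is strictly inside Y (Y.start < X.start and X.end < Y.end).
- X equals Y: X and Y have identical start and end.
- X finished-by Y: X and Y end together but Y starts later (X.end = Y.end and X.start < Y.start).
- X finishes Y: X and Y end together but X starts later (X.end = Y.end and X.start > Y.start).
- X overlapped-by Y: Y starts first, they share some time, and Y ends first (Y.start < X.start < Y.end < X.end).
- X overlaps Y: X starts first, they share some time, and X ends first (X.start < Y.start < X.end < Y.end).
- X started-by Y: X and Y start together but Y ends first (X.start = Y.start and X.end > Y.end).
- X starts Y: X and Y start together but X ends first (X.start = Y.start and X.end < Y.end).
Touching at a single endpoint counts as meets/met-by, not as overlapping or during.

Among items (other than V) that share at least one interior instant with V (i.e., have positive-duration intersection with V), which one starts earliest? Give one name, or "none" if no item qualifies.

U

Target V = [July 20, July 24].
D [July 7, July 17] → before → excluded.
F [July 4, July 5] → before → excluded.
S [July 4, July 5] → before → excluded.
U [July 17, July 27] → contains → candidate.
Z [July 6, July 19] → before → excluded.
Among candidates, earliest start is July 17 → U.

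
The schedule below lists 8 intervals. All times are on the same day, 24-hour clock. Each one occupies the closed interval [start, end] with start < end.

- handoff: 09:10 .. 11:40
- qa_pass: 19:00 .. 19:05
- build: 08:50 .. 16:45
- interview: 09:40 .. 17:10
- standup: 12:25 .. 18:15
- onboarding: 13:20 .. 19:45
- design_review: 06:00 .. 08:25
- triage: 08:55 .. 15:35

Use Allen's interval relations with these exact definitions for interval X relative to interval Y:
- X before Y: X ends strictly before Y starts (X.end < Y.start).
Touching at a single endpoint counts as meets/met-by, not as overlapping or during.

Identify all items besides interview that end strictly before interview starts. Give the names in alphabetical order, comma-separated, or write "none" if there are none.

design_review

Target interview = [09:40, 17:10].
build [08:50, 16:45] → overlaps → no.
design_review [06:00, 08:25] → before → yes.
handoff [09:10, 11:40] → overlaps → no.
onboarding [13:20, 19:45] → overlapped-by → no.
qa_pass [19:00, 19:05] → after → no.
standup [12:25, 18:15] → overlapped-by → no.
triage [08:55, 15:35] → overlaps → no.
Result: design_review.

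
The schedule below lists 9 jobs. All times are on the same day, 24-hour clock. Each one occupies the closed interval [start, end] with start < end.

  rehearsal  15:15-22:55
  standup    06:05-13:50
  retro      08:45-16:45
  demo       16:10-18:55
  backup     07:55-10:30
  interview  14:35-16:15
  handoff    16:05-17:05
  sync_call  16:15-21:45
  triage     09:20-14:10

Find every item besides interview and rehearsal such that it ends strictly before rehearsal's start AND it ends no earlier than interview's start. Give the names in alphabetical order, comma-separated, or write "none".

none

Conditions: its end is strictly before rehearsal's start (X.end < 15:15) AND its end is no earlier than interview's start (X.end >= 14:35).
backup: end 10:30 < 15:15? ✓; end 10:30 >= 14:35? ✗ → no.
demo: end 18:55 < 15:15? ✗; end 18:55 >= 14:35? ✓ → no.
handoff: end 17:05 < 15:15? ✗; end 17:05 >= 14:35? ✓ → no.
retro: end 16:45 < 15:15? ✗; end 16:45 >= 14:35? ✓ → no.
standup: end 13:50 < 15:15? ✓; end 13:50 >= 14:35? ✗ → no.
sync_call: end 21:45 < 15:15? ✗; end 21:45 >= 14:35? ✓ → no.
triage: end 14:10 < 15:15? ✓; end 14:10 >= 14:35? ✗ → no.
Result: none.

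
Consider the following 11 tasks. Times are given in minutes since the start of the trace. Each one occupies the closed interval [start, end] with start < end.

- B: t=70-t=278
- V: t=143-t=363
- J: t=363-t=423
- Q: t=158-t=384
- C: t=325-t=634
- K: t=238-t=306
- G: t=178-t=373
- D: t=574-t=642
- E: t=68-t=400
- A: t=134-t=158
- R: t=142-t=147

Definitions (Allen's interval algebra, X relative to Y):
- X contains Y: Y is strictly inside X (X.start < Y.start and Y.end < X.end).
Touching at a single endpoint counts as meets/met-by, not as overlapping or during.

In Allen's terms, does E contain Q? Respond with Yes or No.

E = [t=68, t=400], Q = [t=158, t=384].
Actual relation of E to Q: contains.
Asked whether 'contains' holds → Yes.

Yes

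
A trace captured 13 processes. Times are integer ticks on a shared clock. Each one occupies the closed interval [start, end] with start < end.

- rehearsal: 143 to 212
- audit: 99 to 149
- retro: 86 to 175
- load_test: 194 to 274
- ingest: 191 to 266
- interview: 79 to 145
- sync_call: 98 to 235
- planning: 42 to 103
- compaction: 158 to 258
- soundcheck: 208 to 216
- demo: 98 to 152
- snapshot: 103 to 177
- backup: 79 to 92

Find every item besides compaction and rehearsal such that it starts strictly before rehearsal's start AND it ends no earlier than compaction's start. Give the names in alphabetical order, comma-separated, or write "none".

Conditions: its start is strictly before rehearsal's start (X.start < 143) AND its end is no earlier than compaction's start (X.end >= 158).
audit: start 99 < 143? ✓; end 149 >= 158? ✗ → no.
backup: start 79 < 143? ✓; end 92 >= 158? ✗ → no.
demo: start 98 < 143? ✓; end 152 >= 158? ✗ → no.
ingest: start 191 < 143? ✗; end 266 >= 158? ✓ → no.
interview: start 79 < 143? ✓; end 145 >= 158? ✗ → no.
load_test: start 194 < 143? ✗; end 274 >= 158? ✓ → no.
planning: start 42 < 143? ✓; end 103 >= 158? ✗ → no.
retro: start 86 < 143? ✓; end 175 >= 158? ✓ → yes.
snapshot: start 103 < 143? ✓; end 177 >= 158? ✓ → yes.
soundcheck: start 208 < 143? ✗; end 216 >= 158? ✓ → no.
sync_call: start 98 < 143? ✓; end 235 >= 158? ✓ → yes.
Result: retro, snapshot, sync_call.

retro, snapshot, sync_call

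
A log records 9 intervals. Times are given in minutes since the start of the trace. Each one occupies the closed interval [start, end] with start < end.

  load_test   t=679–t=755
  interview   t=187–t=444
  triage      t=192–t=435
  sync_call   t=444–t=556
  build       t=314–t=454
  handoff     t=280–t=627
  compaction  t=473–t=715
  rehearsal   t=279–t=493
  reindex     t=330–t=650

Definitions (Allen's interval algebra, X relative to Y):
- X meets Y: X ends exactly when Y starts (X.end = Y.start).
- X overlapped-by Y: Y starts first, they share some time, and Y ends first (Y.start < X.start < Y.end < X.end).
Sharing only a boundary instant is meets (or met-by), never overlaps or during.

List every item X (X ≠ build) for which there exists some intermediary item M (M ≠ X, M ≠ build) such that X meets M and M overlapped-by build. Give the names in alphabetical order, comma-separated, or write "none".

Target build = [t=314, t=454].
Intermediaries M with M overlapped-by build: reindex, sync_call.
Via reindex — items with X meets reindex: none.
Via sync_call — items with X meets sync_call: interview.
Union: interview.

interview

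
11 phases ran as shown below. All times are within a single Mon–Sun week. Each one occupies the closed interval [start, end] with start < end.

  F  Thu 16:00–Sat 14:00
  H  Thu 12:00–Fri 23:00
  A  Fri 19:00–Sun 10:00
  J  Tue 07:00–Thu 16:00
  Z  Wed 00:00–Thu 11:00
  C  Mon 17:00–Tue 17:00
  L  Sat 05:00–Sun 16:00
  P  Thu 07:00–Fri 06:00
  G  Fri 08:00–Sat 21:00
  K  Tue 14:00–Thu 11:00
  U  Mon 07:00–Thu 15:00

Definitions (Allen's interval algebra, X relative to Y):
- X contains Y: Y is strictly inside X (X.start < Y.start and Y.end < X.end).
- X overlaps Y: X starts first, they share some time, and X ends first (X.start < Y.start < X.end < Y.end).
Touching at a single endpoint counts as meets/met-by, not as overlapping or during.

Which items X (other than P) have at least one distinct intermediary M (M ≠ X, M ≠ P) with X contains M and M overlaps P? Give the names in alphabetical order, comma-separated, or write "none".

J, U

Target P = [Thu 07:00, Fri 06:00].
Intermediaries M with M overlaps P: J, K, U, Z.
Via J — items with X contains J: none.
Via K — items with X contains K: J, U.
Via U — items with X contains U: none.
Via Z — items with X contains Z: J, U.
Union: J, U.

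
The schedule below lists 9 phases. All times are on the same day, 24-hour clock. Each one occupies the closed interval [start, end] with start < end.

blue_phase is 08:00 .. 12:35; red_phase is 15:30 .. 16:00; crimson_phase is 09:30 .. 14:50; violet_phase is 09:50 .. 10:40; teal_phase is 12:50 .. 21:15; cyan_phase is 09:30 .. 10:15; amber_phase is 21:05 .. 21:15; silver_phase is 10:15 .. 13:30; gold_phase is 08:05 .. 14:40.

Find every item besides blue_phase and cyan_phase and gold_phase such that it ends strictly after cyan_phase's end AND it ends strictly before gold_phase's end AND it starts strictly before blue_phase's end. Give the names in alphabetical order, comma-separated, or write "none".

silver_phase, violet_phase

Conditions: its end is strictly after cyan_phase's end (X.end > 10:15) AND its end is strictly before gold_phase's end (X.end < 14:40) AND its start is strictly before blue_phase's end (X.start < 12:35).
amber_phase: end 21:15 > 10:15? ✓; end 21:15 < 14:40? ✗; start 21:05 < 12:35? ✗ → no.
crimson_phase: end 14:50 > 10:15? ✓; end 14:50 < 14:40? ✗; start 09:30 < 12:35? ✓ → no.
red_phase: end 16:00 > 10:15? ✓; end 16:00 < 14:40? ✗; start 15:30 < 12:35? ✗ → no.
silver_phase: end 13:30 > 10:15? ✓; end 13:30 < 14:40? ✓; start 10:15 < 12:35? ✓ → yes.
teal_phase: end 21:15 > 10:15? ✓; end 21:15 < 14:40? ✗; start 12:50 < 12:35? ✗ → no.
violet_phase: end 10:40 > 10:15? ✓; end 10:40 < 14:40? ✓; start 09:50 < 12:35? ✓ → yes.
Result: silver_phase, violet_phase.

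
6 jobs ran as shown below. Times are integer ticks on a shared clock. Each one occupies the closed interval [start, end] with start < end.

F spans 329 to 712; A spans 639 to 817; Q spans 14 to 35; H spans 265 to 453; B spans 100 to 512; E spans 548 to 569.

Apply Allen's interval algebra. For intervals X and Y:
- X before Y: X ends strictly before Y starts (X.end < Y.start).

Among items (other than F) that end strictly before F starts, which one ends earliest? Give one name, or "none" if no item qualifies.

Target F = [329, 712].
A [639, 817] → overlapped-by → excluded.
B [100, 512] → overlaps → excluded.
E [548, 569] → during → excluded.
H [265, 453] → overlaps → excluded.
Q [14, 35] → before → candidate.
Among candidates, earliest end is 35 → Q.

Q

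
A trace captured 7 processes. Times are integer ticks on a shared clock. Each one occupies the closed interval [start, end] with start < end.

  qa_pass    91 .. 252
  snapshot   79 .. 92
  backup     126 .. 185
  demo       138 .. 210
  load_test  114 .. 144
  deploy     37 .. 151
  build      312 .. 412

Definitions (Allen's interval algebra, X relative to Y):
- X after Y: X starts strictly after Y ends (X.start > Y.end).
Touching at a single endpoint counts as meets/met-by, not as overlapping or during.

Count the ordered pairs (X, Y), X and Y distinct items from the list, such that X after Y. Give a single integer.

Checking all 42 ordered pairs for relation 'after'; matching pairs in alphabetical order:
(backup, snapshot): backup after snapshot ✓
(build, backup): build after backup ✓
(build, demo): build after demo ✓
(build, deploy): build after deploy ✓
(build, load_test): build after load_test ✓
(build, qa_pass): build after qa_pass ✓
(build, snapshot): build after snapshot ✓
(demo, snapshot): demo after snapshot ✓
(load_test, snapshot): load_test after snapshot ✓
Count: 9.

9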